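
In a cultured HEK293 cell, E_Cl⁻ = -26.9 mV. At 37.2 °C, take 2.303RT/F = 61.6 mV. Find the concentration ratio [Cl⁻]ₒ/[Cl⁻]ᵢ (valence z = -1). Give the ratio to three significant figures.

log₁₀([out]/[in]) = E·z/(61.6) = -26.9 × -1 / 61.6 = 0.4367
[out]/[in] = 10^(0.4367) = 2.733

2.73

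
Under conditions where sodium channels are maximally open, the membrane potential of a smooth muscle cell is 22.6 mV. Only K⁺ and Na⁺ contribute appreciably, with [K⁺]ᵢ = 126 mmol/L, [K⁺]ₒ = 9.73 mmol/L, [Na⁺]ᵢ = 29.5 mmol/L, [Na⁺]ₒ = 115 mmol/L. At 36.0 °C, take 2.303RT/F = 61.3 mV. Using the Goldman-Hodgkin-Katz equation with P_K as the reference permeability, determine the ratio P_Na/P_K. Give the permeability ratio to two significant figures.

6.2

Let α = P_Na/P_K. GHK: Vm = 61.3·log₁₀[(Kₒ + α·Naₒ)/(Kᵢ + α·Naᵢ)].
10^(Vm/61.3) = 10^(22.6/61.3) = 2.3371
So 2.3371·(Kᵢ + α·Naᵢ) = Kₒ + α·Naₒ → α = (2.3371·126.0 − 9.73) / (115.0 − 2.3371·29.5)
α = (294.5 − 9.73) / (115.0 − 68.94) = 284.7/46.06 = 6.183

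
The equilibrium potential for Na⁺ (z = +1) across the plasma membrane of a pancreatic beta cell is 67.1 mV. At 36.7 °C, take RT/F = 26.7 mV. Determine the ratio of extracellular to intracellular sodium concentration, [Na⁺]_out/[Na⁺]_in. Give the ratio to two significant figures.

ln([out]/[in]) = E·z/(26.7) = 67.1 × 1 / 26.7 = 2.5131
[out]/[in] = e^(2.5131) = 12.34

12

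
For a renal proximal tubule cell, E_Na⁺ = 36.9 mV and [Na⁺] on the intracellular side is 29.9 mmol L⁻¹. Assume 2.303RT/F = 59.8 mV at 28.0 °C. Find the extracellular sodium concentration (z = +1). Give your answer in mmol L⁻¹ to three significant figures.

Nernst: E = (59.8/1) · log₁₀([out]/[in]), so log₁₀([out]/[in]) = 36.9 × 1 / 59.8 = 0.6171.
[out]/[in] = 10^(0.6171) = 4.141.
[out] = 4.141 × 29.9 = 123.8 mmol L⁻¹.

124 mmol L⁻¹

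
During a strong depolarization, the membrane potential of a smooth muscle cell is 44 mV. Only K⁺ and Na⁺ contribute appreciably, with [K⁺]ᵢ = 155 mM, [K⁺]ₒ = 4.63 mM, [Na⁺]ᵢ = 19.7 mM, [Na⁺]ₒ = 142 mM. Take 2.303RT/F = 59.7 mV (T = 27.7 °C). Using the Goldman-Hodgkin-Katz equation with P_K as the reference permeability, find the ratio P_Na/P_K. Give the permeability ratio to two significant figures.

Let α = P_Na/P_K. GHK: Vm = 59.7·log₁₀[(Kₒ + α·Naₒ)/(Kᵢ + α·Naᵢ)].
10^(Vm/59.7) = 10^(44.0/59.7) = 5.4578
So 5.4578·(Kᵢ + α·Naᵢ) = Kₒ + α·Naₒ → α = (5.4578·155.0 − 4.63) / (142.0 − 5.4578·19.7)
α = (846 − 4.63) / (142.0 − 107.5) = 841.3/34.48 = 24.4

24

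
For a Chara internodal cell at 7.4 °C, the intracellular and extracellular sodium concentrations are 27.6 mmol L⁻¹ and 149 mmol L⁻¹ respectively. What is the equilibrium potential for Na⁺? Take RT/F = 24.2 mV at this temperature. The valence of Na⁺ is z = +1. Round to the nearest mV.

41 mV

E = (24.2/z) · ln([Na⁺]_out/[Na⁺]_in) with z = +1.
= (24.2/1) · ln(149/27.6) = 24.20 · ln(5.399)
= 24.20 · (1.6861) = 40.80 mV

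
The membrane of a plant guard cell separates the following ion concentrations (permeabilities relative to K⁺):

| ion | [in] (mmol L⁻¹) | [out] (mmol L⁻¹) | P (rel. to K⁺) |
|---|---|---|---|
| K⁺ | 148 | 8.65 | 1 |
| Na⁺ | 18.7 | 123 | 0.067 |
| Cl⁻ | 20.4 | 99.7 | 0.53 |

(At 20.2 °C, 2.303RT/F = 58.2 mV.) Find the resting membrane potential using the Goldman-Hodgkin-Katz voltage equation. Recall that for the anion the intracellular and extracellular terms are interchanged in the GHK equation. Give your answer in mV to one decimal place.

-50.2 mV

Vm = 58.2 · log₁₀[(Σ P·[cation]ₒ + Σ P·[anion]ᵢ) / (Σ P·[cation]ᵢ + Σ P·[anion]ₒ)]
Numerator = 1×8.65 + 0.067×123 + 0.53×20.4 = 27.7
Denominator = 1×148 + 0.067×18.7 + 0.53×99.7 = 202.1
Vm = 58.2 · log₁₀(0.13708) = 58.2 × (-0.8630) = -50.23 mV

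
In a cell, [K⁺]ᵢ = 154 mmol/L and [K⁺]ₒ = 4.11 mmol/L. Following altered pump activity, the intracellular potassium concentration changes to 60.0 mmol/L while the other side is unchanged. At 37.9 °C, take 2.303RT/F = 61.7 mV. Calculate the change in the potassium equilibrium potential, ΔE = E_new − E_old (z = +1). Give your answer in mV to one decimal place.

E_old = (61.7/1)·log₁₀(4.11/154) = -97.10 mV
E_new = (61.7/1)·log₁₀(4.11/60.0) = -71.84 mV
ΔE = -71.84 − (-97.10) = 25.26 mV

25.3 mV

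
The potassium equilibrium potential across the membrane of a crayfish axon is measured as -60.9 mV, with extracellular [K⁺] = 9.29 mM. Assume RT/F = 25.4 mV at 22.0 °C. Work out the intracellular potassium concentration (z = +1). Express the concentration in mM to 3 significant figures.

102 mM

Nernst: E = (25.4/1) · ln([out]/[in]), so ln([out]/[in]) = -60.9 × 1 / 25.4 = -2.3976.
[out]/[in] = e^(-2.3976) = 0.09093.
[in] = 9.29 / 0.09093 = 102.2 mM.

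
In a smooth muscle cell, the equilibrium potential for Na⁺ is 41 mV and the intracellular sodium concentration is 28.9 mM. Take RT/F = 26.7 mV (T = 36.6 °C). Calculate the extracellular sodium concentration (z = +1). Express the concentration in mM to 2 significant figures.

Nernst: E = (26.7/1) · ln([out]/[in]), so ln([out]/[in]) = 41.0 × 1 / 26.7 = 1.5356.
[out]/[in] = e^(1.5356) = 4.644.
[out] = 4.644 × 28.9 = 134.2 mM.

130 mM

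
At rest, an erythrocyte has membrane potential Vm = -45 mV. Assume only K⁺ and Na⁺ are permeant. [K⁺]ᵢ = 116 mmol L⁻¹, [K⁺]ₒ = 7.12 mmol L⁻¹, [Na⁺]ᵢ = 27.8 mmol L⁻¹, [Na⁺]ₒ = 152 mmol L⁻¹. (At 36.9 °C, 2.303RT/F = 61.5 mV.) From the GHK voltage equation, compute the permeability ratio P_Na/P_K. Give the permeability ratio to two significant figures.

Let α = P_Na/P_K. GHK: Vm = 61.5·log₁₀[(Kₒ + α·Naₒ)/(Kᵢ + α·Naᵢ)].
10^(Vm/61.5) = 10^(-45.0/61.5) = 0.18548
So 0.18548·(Kᵢ + α·Naᵢ) = Kₒ + α·Naₒ → α = (0.18548·116.0 − 7.12) / (152.0 − 0.18548·27.8)
α = (21.52 − 7.12) / (152.0 − 5.156) = 14.4/146.8 = 0.09803

0.098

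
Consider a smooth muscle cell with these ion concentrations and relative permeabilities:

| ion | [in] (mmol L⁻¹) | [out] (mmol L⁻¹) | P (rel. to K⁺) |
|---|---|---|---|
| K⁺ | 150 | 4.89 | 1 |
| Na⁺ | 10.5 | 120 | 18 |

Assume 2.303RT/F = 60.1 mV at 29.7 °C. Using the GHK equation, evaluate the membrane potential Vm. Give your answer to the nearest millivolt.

Vm = 60.1 · log₁₀[(Σ P·[cation]ₒ + Σ P·[anion]ᵢ) / (Σ P·[cation]ᵢ + Σ P·[anion]ₒ)]
Numerator = 1×4.89 + 18×120 = 2165
Denominator = 1×150 + 18×10.5 = 339
Vm = 60.1 · log₁₀(6.3861) = 60.1 × (0.8052) = 48.39 mV

48 mV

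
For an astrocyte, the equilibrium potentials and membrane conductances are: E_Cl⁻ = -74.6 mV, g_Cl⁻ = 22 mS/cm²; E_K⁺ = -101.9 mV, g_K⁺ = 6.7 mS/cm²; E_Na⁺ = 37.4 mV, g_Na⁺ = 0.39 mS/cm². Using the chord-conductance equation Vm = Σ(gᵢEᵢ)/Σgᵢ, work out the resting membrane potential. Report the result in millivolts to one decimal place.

Σ gᵢEᵢ = 22·(-74.6) + 6.7·(-101.9) + 0.39·(37.4) = -2309.34
Σ gᵢ = 22 + 6.7 + 0.39 = 29.09
Vm = -2309.34 / 29.09 = -79.39 mV

-79.4 mV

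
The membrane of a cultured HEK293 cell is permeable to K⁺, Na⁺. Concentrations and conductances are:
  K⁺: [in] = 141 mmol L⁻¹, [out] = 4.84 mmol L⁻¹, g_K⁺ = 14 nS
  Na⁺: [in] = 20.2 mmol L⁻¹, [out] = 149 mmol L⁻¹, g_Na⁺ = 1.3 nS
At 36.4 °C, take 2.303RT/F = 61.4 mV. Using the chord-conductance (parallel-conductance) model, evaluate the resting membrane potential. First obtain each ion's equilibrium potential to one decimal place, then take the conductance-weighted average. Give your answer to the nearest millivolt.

E_K⁺ = (61.4/1)·log₁₀(4.84/141) = -89.9 mV
E_Na⁺ = (61.4/1)·log₁₀(149/20.2) = 53.3 mV
Vm = (Σ gᵢEᵢ)/(Σ gᵢ) = (14·-89.9 + 1.3·53.3) / (14 + 1.3)
= -1189.31 / 15.3 = -77.73 mV

-78 mV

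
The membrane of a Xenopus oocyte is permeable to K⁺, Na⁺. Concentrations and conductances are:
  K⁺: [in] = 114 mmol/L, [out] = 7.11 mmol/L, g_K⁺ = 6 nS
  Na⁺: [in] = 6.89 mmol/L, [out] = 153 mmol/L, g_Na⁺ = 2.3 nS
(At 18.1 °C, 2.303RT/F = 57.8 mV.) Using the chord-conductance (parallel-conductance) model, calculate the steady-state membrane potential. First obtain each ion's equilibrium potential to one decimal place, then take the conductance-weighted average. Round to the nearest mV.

-29 mV

E_K⁺ = (57.8/1)·log₁₀(7.11/114) = -69.7 mV
E_Na⁺ = (57.8/1)·log₁₀(153/6.89) = 77.8 mV
Vm = (Σ gᵢEᵢ)/(Σ gᵢ) = (6·-69.7 + 2.3·77.8) / (6 + 2.3)
= -239.26 / 8.3 = -28.83 mV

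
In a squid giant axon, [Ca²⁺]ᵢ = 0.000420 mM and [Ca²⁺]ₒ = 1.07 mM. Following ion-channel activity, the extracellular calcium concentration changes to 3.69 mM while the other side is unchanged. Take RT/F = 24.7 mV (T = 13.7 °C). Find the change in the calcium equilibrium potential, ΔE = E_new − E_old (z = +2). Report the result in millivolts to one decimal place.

15.3 mV

E_old = (24.7/2)·ln(1.07/0.000420) = 96.86 mV
E_new = (24.7/2)·ln(3.69/0.000420) = 112.15 mV
ΔE = 112.15 − (96.86) = 15.29 mV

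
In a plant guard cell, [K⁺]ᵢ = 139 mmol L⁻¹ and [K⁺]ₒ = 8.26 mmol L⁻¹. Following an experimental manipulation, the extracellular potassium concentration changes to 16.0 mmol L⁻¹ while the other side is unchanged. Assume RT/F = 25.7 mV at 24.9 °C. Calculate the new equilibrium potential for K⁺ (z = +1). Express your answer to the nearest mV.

-56 mV

After the shift: [K⁺]_out = 16.0, [K⁺]_in = 139 mmol L⁻¹.
E_new = (25.7/1)·ln(16.0/139) = 25.70 · (-2.1619) = -55.56 mV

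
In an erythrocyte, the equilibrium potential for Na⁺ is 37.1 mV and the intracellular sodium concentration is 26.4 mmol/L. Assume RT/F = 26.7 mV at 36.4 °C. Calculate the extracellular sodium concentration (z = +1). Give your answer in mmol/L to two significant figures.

110 mmol/L

Nernst: E = (26.7/1) · ln([out]/[in]), so ln([out]/[in]) = 37.1 × 1 / 26.7 = 1.3895.
[out]/[in] = e^(1.3895) = 4.013.
[out] = 4.013 × 26.4 = 105.9 mmol/L.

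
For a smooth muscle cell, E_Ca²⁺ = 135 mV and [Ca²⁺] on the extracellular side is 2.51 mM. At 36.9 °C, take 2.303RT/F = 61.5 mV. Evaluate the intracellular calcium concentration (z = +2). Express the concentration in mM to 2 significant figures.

0.00010 mM

Nernst: E = (61.5/2) · log₁₀([out]/[in]), so log₁₀([out]/[in]) = 135.0 × 2 / 61.5 = 4.3902.
[out]/[in] = 10^(4.3902) = 2.456e+04.
[in] = 2.51 / 2.456e+04 = 0.0001022 mM.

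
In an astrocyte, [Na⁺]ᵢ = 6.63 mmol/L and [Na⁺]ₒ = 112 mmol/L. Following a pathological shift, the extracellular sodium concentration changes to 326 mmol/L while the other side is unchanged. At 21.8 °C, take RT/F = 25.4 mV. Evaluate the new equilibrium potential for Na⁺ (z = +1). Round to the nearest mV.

After the shift: [Na⁺]_out = 326, [Na⁺]_in = 6.63 mmol/L.
E_new = (25.4/1)·ln(326/6.63) = 25.40 · (3.8953) = 98.94 mV

99 mV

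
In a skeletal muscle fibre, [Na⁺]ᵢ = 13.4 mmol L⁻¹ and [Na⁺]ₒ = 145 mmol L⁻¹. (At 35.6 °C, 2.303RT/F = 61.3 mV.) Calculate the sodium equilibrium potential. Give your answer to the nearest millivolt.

63 mV

E = (61.3/z) · log₁₀([Na⁺]_out/[Na⁺]_in) with z = +1.
= (61.3/1) · log₁₀(145/13.4) = 61.30 · log₁₀(10.82)
= 61.30 · (1.0343) = 63.40 mV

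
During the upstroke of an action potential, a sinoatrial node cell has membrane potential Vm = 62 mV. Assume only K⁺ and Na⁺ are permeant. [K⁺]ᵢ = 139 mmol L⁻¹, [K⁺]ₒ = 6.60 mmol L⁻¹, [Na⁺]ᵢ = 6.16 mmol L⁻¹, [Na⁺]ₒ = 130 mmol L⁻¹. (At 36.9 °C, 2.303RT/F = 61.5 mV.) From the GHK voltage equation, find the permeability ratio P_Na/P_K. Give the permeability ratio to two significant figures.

Let α = P_Na/P_K. GHK: Vm = 61.5·log₁₀[(Kₒ + α·Naₒ)/(Kᵢ + α·Naᵢ)].
10^(Vm/61.5) = 10^(62.0/61.5) = 10.189
So 10.189·(Kᵢ + α·Naᵢ) = Kₒ + α·Naₒ → α = (10.189·139.0 − 6.6) / (130.0 − 10.189·6.16)
α = (1416 − 6.6) / (130.0 − 62.76) = 1410/67.24 = 20.97

21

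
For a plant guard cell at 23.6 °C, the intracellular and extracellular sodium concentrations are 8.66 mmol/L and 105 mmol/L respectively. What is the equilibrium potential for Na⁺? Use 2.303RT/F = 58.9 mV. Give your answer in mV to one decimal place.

E = (58.9/z) · log₁₀([Na⁺]_out/[Na⁺]_in) with z = +1.
= (58.9/1) · log₁₀(105/8.66) = 58.90 · log₁₀(12.12)
= 58.90 · (1.0837) = 63.83 mV

63.8 mV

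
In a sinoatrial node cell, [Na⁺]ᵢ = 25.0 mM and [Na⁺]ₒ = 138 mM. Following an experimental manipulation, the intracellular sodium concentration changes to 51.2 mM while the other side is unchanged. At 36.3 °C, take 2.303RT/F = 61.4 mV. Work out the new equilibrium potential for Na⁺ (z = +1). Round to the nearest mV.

26 mV

After the shift: [Na⁺]_out = 138, [Na⁺]_in = 51.2 mM.
E_new = (61.4/1)·log₁₀(138/51.2) = 61.40 · (0.4306) = 26.44 mV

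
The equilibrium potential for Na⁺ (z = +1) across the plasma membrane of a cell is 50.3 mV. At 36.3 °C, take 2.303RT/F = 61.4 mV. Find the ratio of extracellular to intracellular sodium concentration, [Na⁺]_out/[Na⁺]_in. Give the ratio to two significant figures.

log₁₀([out]/[in]) = E·z/(61.4) = 50.3 × 1 / 61.4 = 0.8192
[out]/[in] = 10^(0.8192) = 6.595

6.6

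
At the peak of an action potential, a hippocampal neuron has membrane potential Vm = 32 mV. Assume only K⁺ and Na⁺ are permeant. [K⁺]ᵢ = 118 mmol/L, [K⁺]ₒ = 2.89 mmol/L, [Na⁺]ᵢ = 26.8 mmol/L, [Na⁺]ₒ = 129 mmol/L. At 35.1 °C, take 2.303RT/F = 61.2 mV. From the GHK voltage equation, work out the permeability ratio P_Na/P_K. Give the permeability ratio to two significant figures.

9.8

Let α = P_Na/P_K. GHK: Vm = 61.2·log₁₀[(Kₒ + α·Naₒ)/(Kᵢ + α·Naᵢ)].
10^(Vm/61.2) = 10^(32.0/61.2) = 3.3333
So 3.3333·(Kᵢ + α·Naᵢ) = Kₒ + α·Naₒ → α = (3.3333·118.0 − 2.89) / (129.0 − 3.3333·26.8)
α = (393.3 − 2.89) / (129.0 − 89.33) = 390.4/39.67 = 9.843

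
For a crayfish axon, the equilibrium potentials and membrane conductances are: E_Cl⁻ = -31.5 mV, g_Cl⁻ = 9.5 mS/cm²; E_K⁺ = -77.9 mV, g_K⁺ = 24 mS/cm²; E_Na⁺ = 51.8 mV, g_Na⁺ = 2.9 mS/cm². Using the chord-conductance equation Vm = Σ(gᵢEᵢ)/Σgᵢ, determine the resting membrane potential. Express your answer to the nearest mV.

Σ gᵢEᵢ = 9.5·(-31.5) + 24·(-77.9) + 2.9·(51.8) = -2018.63
Σ gᵢ = 9.5 + 24 + 2.9 = 36.4
Vm = -2018.63 / 36.4 = -55.46 mV

-55 mV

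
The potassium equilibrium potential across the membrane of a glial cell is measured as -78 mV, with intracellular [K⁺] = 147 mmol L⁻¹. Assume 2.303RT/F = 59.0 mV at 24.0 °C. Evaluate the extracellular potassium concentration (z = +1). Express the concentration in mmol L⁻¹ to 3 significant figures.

Nernst: E = (59.0/1) · log₁₀([out]/[in]), so log₁₀([out]/[in]) = -78.0 × 1 / 59.0 = -1.3220.
[out]/[in] = 10^(-1.3220) = 0.04764.
[out] = 0.04764 × 147 = 7.003 mmol L⁻¹.

7.00 mmol L⁻¹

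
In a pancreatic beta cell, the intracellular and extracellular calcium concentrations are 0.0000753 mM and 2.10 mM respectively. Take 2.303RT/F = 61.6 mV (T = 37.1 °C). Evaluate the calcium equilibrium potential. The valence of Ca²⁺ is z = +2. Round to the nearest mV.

137 mV

E = (61.6/z) · log₁₀([Ca²⁺]_out/[Ca²⁺]_in) with z = +2.
= (61.6/2) · log₁₀(2.10/0.0000753) = 30.80 · log₁₀(2.789e+04)
= 30.80 · (4.4454) = 136.92 mV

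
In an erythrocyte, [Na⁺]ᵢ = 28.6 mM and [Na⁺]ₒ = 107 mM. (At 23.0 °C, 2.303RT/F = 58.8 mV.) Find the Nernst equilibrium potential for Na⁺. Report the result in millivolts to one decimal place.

33.7 mV

E = (58.8/z) · log₁₀([Na⁺]_out/[Na⁺]_in) with z = +1.
= (58.8/1) · log₁₀(107/28.6) = 58.80 · log₁₀(3.741)
= 58.80 · (0.5730) = 33.69 mV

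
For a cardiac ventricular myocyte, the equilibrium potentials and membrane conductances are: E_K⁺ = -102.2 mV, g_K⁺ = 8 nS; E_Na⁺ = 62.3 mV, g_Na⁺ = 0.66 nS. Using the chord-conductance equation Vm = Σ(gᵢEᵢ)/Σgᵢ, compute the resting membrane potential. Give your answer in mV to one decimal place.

Σ gᵢEᵢ = 8·(-102.2) + 0.66·(62.3) = -776.48
Σ gᵢ = 8 + 0.66 = 8.66
Vm = -776.48 / 8.66 = -89.66 mV

-89.7 mV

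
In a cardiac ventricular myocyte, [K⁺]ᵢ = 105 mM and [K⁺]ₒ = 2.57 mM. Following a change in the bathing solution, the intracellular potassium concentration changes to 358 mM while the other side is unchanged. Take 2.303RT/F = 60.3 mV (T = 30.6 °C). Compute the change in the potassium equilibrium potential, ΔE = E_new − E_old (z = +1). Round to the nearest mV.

-32 mV

E_old = (60.3/1)·log₁₀(2.57/105) = -97.16 mV
E_new = (60.3/1)·log₁₀(2.57/358) = -129.28 mV
ΔE = -129.28 − (-97.16) = -32.12 mV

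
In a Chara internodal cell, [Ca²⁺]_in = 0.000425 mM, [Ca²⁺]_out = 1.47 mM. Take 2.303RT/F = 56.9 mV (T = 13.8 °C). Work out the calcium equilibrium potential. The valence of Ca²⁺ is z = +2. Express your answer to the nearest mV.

101 mV

E = (56.9/z) · log₁₀([Ca²⁺]_out/[Ca²⁺]_in) with z = +2.
= (56.9/2) · log₁₀(1.47/0.000425) = 28.45 · log₁₀(3459)
= 28.45 · (3.5389) = 100.68 mV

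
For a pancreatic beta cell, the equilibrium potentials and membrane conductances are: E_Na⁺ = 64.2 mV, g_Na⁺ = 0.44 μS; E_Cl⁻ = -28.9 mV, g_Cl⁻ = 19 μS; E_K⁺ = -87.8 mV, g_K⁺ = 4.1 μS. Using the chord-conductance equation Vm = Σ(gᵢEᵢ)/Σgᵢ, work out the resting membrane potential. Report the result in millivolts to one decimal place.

Σ gᵢEᵢ = 0.44·(64.2) + 19·(-28.9) + 4.1·(-87.8) = -880.83
Σ gᵢ = 0.44 + 19 + 4.1 = 23.54
Vm = -880.83 / 23.54 = -37.42 mV

-37.4 mV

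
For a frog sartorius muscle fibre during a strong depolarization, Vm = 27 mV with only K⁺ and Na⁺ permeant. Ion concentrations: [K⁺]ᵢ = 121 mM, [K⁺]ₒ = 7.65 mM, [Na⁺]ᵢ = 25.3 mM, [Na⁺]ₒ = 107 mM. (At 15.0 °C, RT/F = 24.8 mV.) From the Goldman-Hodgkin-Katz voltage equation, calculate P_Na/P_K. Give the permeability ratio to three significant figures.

11.0

Let α = P_Na/P_K. GHK: Vm = 24.8·ln[(Kₒ + α·Naₒ)/(Kᵢ + α·Naᵢ)].
e^(Vm/24.8) = e^(27.0/24.8) = 2.9704
So 2.9704·(Kᵢ + α·Naᵢ) = Kₒ + α·Naₒ → α = (2.9704·121.0 − 7.65) / (107.0 − 2.9704·25.3)
α = (359.4 − 7.65) / (107.0 − 75.15) = 351.8/31.85 = 11.05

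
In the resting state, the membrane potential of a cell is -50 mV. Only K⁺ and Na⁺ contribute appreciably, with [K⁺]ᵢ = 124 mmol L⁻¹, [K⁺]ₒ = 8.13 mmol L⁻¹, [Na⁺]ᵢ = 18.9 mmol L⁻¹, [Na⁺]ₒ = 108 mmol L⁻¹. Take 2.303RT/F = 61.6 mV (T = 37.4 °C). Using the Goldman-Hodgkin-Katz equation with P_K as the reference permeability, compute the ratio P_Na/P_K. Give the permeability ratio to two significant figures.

0.10

Let α = P_Na/P_K. GHK: Vm = 61.6·log₁₀[(Kₒ + α·Naₒ)/(Kᵢ + α·Naᵢ)].
10^(Vm/61.6) = 10^(-50.0/61.6) = 0.15428
So 0.15428·(Kᵢ + α·Naᵢ) = Kₒ + α·Naₒ → α = (0.15428·124.0 − 8.13) / (108.0 − 0.15428·18.9)
α = (19.13 − 8.13) / (108.0 − 2.916) = 11/105.1 = 0.1047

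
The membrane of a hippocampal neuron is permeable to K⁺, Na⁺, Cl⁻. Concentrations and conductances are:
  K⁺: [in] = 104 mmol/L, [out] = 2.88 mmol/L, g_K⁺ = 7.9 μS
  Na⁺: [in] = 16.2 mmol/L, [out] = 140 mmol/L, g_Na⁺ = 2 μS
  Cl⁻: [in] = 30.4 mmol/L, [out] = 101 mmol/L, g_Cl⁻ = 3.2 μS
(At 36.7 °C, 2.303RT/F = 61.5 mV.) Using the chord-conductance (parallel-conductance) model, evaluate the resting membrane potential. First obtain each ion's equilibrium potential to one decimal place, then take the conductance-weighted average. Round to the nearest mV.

E_K⁺ = (61.5/1)·log₁₀(2.88/104) = -95.8 mV
E_Na⁺ = (61.5/1)·log₁₀(140/16.2) = 57.6 mV
E_Cl⁻ = (61.5/-1)·log₁₀(101/30.4) = -32.1 mV
Vm = (Σ gᵢEᵢ)/(Σ gᵢ) = (7.9·-95.8 + 2·57.6 + 3.2·-32.1) / (7.9 + 2 + 3.2)
= -744.34 / 13.1 = -56.82 mV

-57 mV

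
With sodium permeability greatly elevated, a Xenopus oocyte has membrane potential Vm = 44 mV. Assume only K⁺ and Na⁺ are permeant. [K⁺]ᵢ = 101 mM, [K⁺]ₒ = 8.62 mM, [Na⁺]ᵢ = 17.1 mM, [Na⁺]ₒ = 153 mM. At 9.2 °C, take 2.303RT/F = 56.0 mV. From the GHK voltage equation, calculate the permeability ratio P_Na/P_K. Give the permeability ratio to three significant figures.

12.5

Let α = P_Na/P_K. GHK: Vm = 56.0·log₁₀[(Kₒ + α·Naₒ)/(Kᵢ + α·Naᵢ)].
10^(Vm/56.0) = 10^(44.0/56.0) = 6.1054
So 6.1054·(Kᵢ + α·Naᵢ) = Kₒ + α·Naₒ → α = (6.1054·101.0 − 8.62) / (153.0 − 6.1054·17.1)
α = (616.6 − 8.62) / (153.0 − 104.4) = 608/48.6 = 12.51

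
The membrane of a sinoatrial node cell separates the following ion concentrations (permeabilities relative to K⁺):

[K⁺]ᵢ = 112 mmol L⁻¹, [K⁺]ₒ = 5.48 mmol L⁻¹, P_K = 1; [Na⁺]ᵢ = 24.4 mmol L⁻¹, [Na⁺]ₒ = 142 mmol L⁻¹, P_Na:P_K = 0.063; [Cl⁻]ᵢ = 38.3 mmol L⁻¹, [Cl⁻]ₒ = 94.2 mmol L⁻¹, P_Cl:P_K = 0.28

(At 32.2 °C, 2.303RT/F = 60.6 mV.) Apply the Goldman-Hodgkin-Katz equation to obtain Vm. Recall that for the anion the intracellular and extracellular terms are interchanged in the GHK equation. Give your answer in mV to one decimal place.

-45.2 mV

Vm = 60.6 · log₁₀[(Σ P·[cation]ₒ + Σ P·[anion]ᵢ) / (Σ P·[cation]ᵢ + Σ P·[anion]ₒ)]
Numerator = 1×5.48 + 0.063×142 + 0.28×38.3 = 25.15
Denominator = 1×112 + 0.063×24.4 + 0.28×94.2 = 139.9
Vm = 60.6 · log₁₀(0.17975) = 60.6 × (-0.7453) = -45.17 mV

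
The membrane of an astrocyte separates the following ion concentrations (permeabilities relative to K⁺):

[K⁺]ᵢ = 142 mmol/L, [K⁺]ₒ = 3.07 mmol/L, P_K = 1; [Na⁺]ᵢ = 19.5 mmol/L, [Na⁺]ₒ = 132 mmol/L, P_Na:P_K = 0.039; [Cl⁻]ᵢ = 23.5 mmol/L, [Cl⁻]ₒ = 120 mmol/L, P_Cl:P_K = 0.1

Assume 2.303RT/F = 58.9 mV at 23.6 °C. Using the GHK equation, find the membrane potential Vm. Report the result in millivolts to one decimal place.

Vm = 58.9 · log₁₀[(Σ P·[cation]ₒ + Σ P·[anion]ᵢ) / (Σ P·[cation]ᵢ + Σ P·[anion]ₒ)]
Numerator = 1×3.07 + 0.039×132 + 0.1×23.5 = 10.57
Denominator = 1×142 + 0.039×19.5 + 0.1×120 = 154.8
Vm = 58.9 · log₁₀(0.068286) = 58.9 × (-1.1657) = -68.66 mV

-68.7 mV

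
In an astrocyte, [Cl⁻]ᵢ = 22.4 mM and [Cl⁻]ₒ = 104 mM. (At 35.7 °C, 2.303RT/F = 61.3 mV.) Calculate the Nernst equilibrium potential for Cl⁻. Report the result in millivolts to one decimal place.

E = (61.3/z) · log₁₀([Cl⁻]_out/[Cl⁻]_in) with z = -1.
For an anion, dividing by z = -1 reverses the sign.
= (61.3/-1) · log₁₀(104/22.4) = -61.30 · log₁₀(4.643)
= -61.30 · (0.6668) = -40.87 mV

-40.9 mV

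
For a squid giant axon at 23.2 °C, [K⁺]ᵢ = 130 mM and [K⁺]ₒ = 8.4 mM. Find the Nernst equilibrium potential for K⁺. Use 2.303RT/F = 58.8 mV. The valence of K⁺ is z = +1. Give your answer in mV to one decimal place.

E = (58.8/z) · log₁₀([K⁺]_out/[K⁺]_in) with z = +1.
= (58.8/1) · log₁₀(8.4/130) = 58.80 · log₁₀(0.06462)
= 58.80 · (-1.1897) = -69.95 mV

-70.0 mV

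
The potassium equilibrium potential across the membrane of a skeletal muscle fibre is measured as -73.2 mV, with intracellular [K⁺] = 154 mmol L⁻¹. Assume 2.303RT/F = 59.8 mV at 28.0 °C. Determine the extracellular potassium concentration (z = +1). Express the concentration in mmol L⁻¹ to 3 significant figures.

Nernst: E = (59.8/1) · log₁₀([out]/[in]), so log₁₀([out]/[in]) = -73.2 × 1 / 59.8 = -1.2241.
[out]/[in] = 10^(-1.2241) = 0.05969.
[out] = 0.05969 × 154 = 9.193 mmol L⁻¹.

9.19 mmol L⁻¹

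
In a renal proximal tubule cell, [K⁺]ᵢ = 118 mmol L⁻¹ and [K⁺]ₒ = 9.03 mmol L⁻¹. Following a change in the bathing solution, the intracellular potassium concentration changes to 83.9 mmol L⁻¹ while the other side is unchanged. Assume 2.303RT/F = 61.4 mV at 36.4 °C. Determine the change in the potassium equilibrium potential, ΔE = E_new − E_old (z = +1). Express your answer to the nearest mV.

9 mV

E_old = (61.4/1)·log₁₀(9.03/118) = -68.53 mV
E_new = (61.4/1)·log₁₀(9.03/83.9) = -59.44 mV
ΔE = -59.44 − (-68.53) = 9.09 mV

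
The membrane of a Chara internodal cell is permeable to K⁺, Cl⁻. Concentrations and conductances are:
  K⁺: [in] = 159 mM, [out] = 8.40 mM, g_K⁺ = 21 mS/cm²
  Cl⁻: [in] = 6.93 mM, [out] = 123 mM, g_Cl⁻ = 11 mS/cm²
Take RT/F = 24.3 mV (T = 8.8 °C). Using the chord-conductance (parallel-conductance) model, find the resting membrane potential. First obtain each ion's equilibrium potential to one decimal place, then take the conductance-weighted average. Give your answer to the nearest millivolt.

-71 mV

E_K⁺ = (24.3/1)·ln(8.40/159) = -71.5 mV
E_Cl⁻ = (24.3/-1)·ln(123/6.93) = -69.9 mV
Vm = (Σ gᵢEᵢ)/(Σ gᵢ) = (21·-71.5 + 11·-69.9) / (21 + 11)
= -2270.40 / 32 = -70.95 mV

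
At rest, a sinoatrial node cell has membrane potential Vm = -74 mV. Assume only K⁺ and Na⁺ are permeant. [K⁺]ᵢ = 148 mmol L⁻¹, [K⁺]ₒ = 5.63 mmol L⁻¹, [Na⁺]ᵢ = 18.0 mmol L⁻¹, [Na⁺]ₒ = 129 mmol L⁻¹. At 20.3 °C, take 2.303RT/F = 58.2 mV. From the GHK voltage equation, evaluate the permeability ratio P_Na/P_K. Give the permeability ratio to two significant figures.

0.018

Let α = P_Na/P_K. GHK: Vm = 58.2·log₁₀[(Kₒ + α·Naₒ)/(Kᵢ + α·Naᵢ)].
10^(Vm/58.2) = 10^(-74.0/58.2) = 0.053521
So 0.053521·(Kᵢ + α·Naᵢ) = Kₒ + α·Naₒ → α = (0.053521·148.0 − 5.63) / (129.0 − 0.053521·18.0)
α = (7.921 − 5.63) / (129.0 − 0.9634) = 2.291/128 = 0.01789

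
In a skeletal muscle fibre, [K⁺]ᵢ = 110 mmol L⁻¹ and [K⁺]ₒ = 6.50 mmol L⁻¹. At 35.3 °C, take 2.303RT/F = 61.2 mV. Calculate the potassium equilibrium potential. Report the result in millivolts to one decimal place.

E = (61.2/z) · log₁₀([K⁺]_out/[K⁺]_in) with z = +1.
= (61.2/1) · log₁₀(6.50/110) = 61.20 · log₁₀(0.05909)
= 61.20 · (-1.2285) = -75.18 mV

-75.2 mV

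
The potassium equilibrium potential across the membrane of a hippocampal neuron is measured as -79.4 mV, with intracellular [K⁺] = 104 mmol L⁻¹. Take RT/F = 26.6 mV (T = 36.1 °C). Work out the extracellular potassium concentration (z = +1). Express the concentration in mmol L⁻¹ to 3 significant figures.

5.26 mmol L⁻¹

Nernst: E = (26.6/1) · ln([out]/[in]), so ln([out]/[in]) = -79.4 × 1 / 26.6 = -2.9850.
[out]/[in] = e^(-2.9850) = 0.05054.
[out] = 0.05054 × 104 = 5.256 mmol L⁻¹.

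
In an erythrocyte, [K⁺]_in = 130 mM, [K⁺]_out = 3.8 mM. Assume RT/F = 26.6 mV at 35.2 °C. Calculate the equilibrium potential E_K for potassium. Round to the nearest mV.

E = (26.6/z) · ln([K⁺]_out/[K⁺]_in) with z = +1.
= (26.6/1) · ln(3.8/130) = 26.60 · ln(0.02923)
= 26.60 · (-3.5325) = -93.97 mV

-94 mV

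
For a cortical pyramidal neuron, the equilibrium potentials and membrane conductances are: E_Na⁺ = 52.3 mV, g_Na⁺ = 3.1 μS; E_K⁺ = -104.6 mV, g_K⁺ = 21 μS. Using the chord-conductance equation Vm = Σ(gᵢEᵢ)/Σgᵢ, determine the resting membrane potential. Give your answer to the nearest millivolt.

-84 mV

Σ gᵢEᵢ = 3.1·(52.3) + 21·(-104.6) = -2034.47
Σ gᵢ = 3.1 + 21 = 24.1
Vm = -2034.47 / 24.1 = -84.42 mV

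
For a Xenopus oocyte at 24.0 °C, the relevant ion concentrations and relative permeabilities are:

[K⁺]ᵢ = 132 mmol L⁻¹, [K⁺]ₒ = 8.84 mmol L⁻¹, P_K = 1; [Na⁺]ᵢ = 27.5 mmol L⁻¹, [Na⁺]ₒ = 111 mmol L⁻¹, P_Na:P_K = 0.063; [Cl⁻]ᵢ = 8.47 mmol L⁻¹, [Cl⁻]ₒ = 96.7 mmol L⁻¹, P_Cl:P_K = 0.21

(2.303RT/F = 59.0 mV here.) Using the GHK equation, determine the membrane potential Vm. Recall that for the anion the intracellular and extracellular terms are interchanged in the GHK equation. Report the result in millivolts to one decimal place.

Vm = 59.0 · log₁₀[(Σ P·[cation]ₒ + Σ P·[anion]ᵢ) / (Σ P·[cation]ᵢ + Σ P·[anion]ₒ)]
Numerator = 1×8.84 + 0.063×111 + 0.21×8.47 = 17.61
Denominator = 1×132 + 0.063×27.5 + 0.21×96.7 = 154
Vm = 59.0 · log₁₀(0.11433) = 59.0 × (-0.9418) = -55.57 mV

-55.6 mV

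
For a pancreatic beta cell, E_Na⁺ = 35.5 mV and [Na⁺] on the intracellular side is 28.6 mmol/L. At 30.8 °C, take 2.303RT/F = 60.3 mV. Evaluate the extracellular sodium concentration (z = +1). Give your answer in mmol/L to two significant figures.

110 mmol/L

Nernst: E = (60.3/1) · log₁₀([out]/[in]), so log₁₀([out]/[in]) = 35.5 × 1 / 60.3 = 0.5887.
[out]/[in] = 10^(0.5887) = 3.879.
[out] = 3.879 × 28.6 = 110.9 mmol/L.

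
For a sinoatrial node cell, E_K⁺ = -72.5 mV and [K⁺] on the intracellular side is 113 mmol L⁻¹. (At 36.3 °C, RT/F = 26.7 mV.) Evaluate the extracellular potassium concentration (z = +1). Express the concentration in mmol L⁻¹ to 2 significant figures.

Nernst: E = (26.7/1) · ln([out]/[in]), so ln([out]/[in]) = -72.5 × 1 / 26.7 = -2.7154.
[out]/[in] = e^(-2.7154) = 0.06618.
[out] = 0.06618 × 113 = 7.478 mmol L⁻¹.

7.5 mmol L⁻¹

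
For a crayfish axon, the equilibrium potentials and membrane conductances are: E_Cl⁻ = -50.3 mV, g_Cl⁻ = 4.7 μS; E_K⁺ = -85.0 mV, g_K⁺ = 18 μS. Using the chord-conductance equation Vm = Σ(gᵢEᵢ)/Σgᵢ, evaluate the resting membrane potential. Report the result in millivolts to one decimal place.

-77.8 mV

Σ gᵢEᵢ = 4.7·(-50.3) + 18·(-85.0) = -1766.41
Σ gᵢ = 4.7 + 18 = 22.7
Vm = -1766.41 / 22.7 = -77.82 mV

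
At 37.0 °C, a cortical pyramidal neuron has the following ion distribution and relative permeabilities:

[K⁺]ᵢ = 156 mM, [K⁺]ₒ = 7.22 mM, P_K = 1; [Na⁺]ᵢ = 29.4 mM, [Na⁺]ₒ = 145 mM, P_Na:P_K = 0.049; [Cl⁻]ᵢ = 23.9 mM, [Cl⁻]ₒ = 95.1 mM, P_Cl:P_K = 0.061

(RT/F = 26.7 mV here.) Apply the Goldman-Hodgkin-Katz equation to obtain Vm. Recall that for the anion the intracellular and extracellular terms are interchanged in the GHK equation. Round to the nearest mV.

Vm = 26.7 · ln[(Σ P·[cation]ₒ + Σ P·[anion]ᵢ) / (Σ P·[cation]ᵢ + Σ P·[anion]ₒ)]
Numerator = 1×7.22 + 0.049×145 + 0.061×23.9 = 15.78
Denominator = 1×156 + 0.049×29.4 + 0.061×95.1 = 163.2
Vm = 26.7 · ln(0.096684) = 26.7 × (-2.3363) = -62.38 mV

-62 mV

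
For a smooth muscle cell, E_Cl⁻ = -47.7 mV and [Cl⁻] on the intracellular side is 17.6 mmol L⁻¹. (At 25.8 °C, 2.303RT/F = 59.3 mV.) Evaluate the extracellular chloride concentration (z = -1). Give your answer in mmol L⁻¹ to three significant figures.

Nernst: E = (59.3/-1) · log₁₀([out]/[in]), so log₁₀([out]/[in]) = -47.7 × -1 / 59.3 = 0.8044.
[out]/[in] = 10^(0.8044) = 6.374.
[out] = 6.374 × 17.6 = 112.2 mmol L⁻¹.

112 mmol L⁻¹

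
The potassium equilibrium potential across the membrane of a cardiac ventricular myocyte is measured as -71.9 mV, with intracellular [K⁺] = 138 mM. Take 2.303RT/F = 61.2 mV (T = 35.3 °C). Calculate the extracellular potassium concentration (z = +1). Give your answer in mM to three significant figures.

9.23 mM

Nernst: E = (61.2/1) · log₁₀([out]/[in]), so log₁₀([out]/[in]) = -71.9 × 1 / 61.2 = -1.1748.
[out]/[in] = 10^(-1.1748) = 0.06686.
[out] = 0.06686 × 138 = 9.227 mM.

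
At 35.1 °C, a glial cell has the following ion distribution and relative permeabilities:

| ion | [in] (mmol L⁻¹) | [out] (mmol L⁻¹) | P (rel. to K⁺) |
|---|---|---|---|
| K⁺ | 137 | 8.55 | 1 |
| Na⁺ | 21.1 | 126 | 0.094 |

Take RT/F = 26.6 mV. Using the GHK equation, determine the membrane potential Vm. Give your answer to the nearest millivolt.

-51 mV

Vm = 26.6 · ln[(Σ P·[cation]ₒ + Σ P·[anion]ᵢ) / (Σ P·[cation]ᵢ + Σ P·[anion]ₒ)]
Numerator = 1×8.55 + 0.094×126 = 20.39
Denominator = 1×137 + 0.094×21.1 = 139
Vm = 26.6 · ln(0.14674) = 26.6 × (-1.9191) = -51.05 mV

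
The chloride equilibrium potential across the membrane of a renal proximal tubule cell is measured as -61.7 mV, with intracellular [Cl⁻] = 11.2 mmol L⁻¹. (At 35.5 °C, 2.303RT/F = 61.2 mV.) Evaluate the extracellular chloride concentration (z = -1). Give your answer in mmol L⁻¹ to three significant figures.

Nernst: E = (61.2/-1) · log₁₀([out]/[in]), so log₁₀([out]/[in]) = -61.7 × -1 / 61.2 = 1.0082.
[out]/[in] = 10^(1.0082) = 10.19.
[out] = 10.19 × 11.2 = 114.1 mmol L⁻¹.

114 mmol L⁻¹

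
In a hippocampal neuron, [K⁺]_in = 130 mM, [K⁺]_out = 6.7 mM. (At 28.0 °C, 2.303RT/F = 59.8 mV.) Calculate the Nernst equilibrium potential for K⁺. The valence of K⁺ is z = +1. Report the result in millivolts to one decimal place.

-77.0 mV

E = (59.8/z) · log₁₀([K⁺]_out/[K⁺]_in) with z = +1.
= (59.8/1) · log₁₀(6.7/130) = 59.80 · log₁₀(0.05154)
= 59.80 · (-1.2879) = -77.01 mV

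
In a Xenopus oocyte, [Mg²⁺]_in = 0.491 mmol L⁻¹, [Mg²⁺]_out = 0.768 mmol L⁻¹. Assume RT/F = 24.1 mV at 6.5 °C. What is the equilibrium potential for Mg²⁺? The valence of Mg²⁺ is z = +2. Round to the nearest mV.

E = (24.1/z) · ln([Mg²⁺]_out/[Mg²⁺]_in) with z = +2.
= (24.1/2) · ln(0.768/0.491) = 12.05 · ln(1.564)
= 12.05 · (0.4473) = 5.39 mV

5 mV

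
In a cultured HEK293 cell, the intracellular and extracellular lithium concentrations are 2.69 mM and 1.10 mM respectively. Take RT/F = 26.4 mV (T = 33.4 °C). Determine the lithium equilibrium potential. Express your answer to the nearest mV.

-24 mV

E = (26.4/z) · ln([Li⁺]_out/[Li⁺]_in) with z = +1.
= (26.4/1) · ln(1.10/2.69) = 26.40 · ln(0.4089)
= 26.40 · (-0.8942) = -23.61 mV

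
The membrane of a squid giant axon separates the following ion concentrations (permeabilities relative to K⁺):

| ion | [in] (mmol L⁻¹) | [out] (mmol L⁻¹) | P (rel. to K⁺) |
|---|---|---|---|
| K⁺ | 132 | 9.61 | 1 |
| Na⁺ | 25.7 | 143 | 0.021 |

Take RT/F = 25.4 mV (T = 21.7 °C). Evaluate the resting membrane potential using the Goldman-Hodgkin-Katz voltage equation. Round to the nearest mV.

Vm = 25.4 · ln[(Σ P·[cation]ₒ + Σ P·[anion]ᵢ) / (Σ P·[cation]ᵢ + Σ P·[anion]ₒ)]
Numerator = 1×9.61 + 0.021×143 = 12.61
Denominator = 1×132 + 0.021×25.7 = 132.5
Vm = 25.4 · ln(0.095164) = 25.4 × (-2.3522) = -59.74 mV

-60 mV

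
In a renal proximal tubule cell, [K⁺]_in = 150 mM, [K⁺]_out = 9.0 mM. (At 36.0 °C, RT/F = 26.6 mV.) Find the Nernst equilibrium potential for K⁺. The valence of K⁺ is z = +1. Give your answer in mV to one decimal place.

E = (26.6/z) · ln([K⁺]_out/[K⁺]_in) with z = +1.
= (26.6/1) · ln(9.0/150) = 26.60 · ln(0.06)
= 26.60 · (-2.8134) = -74.84 mV

-74.8 mV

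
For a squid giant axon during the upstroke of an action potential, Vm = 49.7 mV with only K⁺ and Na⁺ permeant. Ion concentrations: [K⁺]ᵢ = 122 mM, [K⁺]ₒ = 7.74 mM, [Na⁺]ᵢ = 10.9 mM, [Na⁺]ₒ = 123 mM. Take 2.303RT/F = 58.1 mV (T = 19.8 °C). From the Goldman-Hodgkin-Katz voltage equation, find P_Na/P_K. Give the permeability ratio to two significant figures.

19

Let α = P_Na/P_K. GHK: Vm = 58.1·log₁₀[(Kₒ + α·Naₒ)/(Kᵢ + α·Naᵢ)].
10^(Vm/58.1) = 10^(49.7/58.1) = 7.1684
So 7.1684·(Kᵢ + α·Naᵢ) = Kₒ + α·Naₒ → α = (7.1684·122.0 − 7.74) / (123.0 − 7.1684·10.9)
α = (874.5 − 7.74) / (123.0 − 78.14) = 866.8/44.86 = 19.32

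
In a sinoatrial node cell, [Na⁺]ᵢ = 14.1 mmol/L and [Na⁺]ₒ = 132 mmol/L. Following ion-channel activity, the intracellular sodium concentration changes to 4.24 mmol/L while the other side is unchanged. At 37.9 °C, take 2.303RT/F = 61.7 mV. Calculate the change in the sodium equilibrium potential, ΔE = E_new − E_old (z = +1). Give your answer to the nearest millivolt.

32 mV

E_old = (61.7/1)·log₁₀(132/14.1) = 59.93 mV
E_new = (61.7/1)·log₁₀(132/4.24) = 92.13 mV
ΔE = 92.13 − (59.93) = 32.20 mV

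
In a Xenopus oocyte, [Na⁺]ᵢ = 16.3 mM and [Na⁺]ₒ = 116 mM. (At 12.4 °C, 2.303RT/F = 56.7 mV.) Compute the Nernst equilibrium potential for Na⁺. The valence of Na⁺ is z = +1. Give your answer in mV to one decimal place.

E = (56.7/z) · log₁₀([Na⁺]_out/[Na⁺]_in) with z = +1.
= (56.7/1) · log₁₀(116/16.3) = 56.70 · log₁₀(7.117)
= 56.70 · (0.8523) = 48.32 mV

48.3 mV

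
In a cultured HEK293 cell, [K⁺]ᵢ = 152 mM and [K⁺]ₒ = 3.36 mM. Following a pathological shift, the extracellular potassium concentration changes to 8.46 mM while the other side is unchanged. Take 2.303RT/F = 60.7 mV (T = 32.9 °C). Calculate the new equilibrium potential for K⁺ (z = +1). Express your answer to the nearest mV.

After the shift: [K⁺]_out = 8.46, [K⁺]_in = 152 mM.
E_new = (60.7/1)·log₁₀(8.46/152) = 60.70 · (-1.2545) = -76.15 mV

-76 mV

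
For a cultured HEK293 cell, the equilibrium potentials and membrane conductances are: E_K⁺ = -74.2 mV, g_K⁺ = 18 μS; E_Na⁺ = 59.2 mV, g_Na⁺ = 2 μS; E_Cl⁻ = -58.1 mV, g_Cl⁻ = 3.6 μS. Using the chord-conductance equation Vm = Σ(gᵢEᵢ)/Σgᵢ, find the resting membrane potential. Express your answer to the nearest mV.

Σ gᵢEᵢ = 18·(-74.2) + 2·(59.2) + 3.6·(-58.1) = -1426.36
Σ gᵢ = 18 + 2 + 3.6 = 23.6
Vm = -1426.36 / 23.6 = -60.44 mV

-60 mV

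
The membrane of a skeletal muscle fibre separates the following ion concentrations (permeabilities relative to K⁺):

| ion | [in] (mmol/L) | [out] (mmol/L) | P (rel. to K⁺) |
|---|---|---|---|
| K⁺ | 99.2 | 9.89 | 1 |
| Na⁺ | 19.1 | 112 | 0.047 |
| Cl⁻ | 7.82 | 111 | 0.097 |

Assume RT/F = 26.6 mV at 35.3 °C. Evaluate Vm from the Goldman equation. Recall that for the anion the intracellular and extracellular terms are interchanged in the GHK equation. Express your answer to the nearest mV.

Vm = 26.6 · ln[(Σ P·[cation]ₒ + Σ P·[anion]ᵢ) / (Σ P·[cation]ᵢ + Σ P·[anion]ₒ)]
Numerator = 1×9.89 + 0.047×112 + 0.097×7.82 = 15.91
Denominator = 1×99.2 + 0.047×19.1 + 0.097×111 = 110.9
Vm = 26.6 · ln(0.14353) = 26.6 × (-1.9412) = -51.64 mV

-52 mV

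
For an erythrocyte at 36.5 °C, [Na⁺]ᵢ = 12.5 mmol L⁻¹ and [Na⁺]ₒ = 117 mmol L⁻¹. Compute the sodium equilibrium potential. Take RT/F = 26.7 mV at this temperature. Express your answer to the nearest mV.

E = (26.7/z) · ln([Na⁺]_out/[Na⁺]_in) with z = +1.
= (26.7/1) · ln(117/12.5) = 26.70 · ln(9.36)
= 26.70 · (2.2364) = 59.71 mV

60 mV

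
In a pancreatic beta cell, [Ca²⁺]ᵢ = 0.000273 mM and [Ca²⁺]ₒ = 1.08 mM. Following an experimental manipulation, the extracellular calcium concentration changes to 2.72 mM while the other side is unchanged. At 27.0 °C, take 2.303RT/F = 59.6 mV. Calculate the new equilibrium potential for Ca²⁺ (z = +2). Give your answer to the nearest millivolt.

After the shift: [Ca²⁺]_out = 2.72, [Ca²⁺]_in = 0.000273 mM.
E_new = (59.6/2)·log₁₀(2.72/0.000273) = 29.80 · (3.9984) = 119.15 mV

119 mV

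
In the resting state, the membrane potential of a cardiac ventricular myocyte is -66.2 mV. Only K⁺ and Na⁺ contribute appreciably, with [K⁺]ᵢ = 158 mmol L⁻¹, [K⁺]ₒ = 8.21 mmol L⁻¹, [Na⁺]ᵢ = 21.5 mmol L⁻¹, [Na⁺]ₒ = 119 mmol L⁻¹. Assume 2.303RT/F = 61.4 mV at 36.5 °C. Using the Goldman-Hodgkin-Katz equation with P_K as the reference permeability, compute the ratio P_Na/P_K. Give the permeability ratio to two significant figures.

0.043

Let α = P_Na/P_K. GHK: Vm = 61.4·log₁₀[(Kₒ + α·Naₒ)/(Kᵢ + α·Naᵢ)].
10^(Vm/61.4) = 10^(-66.2/61.4) = 0.083526
So 0.083526·(Kᵢ + α·Naᵢ) = Kₒ + α·Naₒ → α = (0.083526·158.0 − 8.21) / (119.0 − 0.083526·21.5)
α = (13.2 − 8.21) / (119.0 − 1.796) = 4.987/117.2 = 0.04255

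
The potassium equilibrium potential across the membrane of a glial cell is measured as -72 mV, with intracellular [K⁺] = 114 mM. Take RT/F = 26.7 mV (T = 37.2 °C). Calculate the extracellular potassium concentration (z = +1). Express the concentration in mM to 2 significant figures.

7.7 mM

Nernst: E = (26.7/1) · ln([out]/[in]), so ln([out]/[in]) = -72.0 × 1 / 26.7 = -2.6966.
[out]/[in] = e^(-2.6966) = 0.06743.
[out] = 0.06743 × 114 = 7.687 mM.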